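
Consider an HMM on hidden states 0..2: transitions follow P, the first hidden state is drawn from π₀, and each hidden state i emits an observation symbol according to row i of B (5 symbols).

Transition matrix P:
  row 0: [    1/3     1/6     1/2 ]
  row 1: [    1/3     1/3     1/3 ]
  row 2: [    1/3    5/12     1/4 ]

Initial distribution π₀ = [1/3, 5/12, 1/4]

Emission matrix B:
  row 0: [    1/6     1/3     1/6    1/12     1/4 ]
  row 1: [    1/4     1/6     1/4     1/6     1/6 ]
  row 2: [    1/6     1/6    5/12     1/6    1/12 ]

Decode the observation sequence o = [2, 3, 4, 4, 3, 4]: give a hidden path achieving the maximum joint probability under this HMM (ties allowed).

path = [2, 1, 0, 0, 2, 0]

t=0: δ = [5.556e-02, 1.042e-01, 1.042e-01]  (obs o_0=2)
t=1: δ = [2.894e-03, 7.234e-03, 5.787e-03]  ψ = [1, 2, 1]  (obs o_1=3)
t=2: δ = [6.028e-04, 4.019e-04, 2.009e-04]  ψ = [1, 1, 1]  (obs o_2=4)
t=3: δ = [5.023e-05, 2.233e-05, 2.512e-05]  ψ = [0, 1, 0]  (obs o_3=4)
t=4: δ = [1.395e-06, 1.744e-06, 4.186e-06]  ψ = [0, 2, 0]  (obs o_4=3)
t=5: δ = [3.489e-07, 2.907e-07, 8.721e-08]  ψ = [2, 2, 2]  (obs o_5=4)
backtrack: best end state = 0; path = [2, 1, 0, 0, 2, 0]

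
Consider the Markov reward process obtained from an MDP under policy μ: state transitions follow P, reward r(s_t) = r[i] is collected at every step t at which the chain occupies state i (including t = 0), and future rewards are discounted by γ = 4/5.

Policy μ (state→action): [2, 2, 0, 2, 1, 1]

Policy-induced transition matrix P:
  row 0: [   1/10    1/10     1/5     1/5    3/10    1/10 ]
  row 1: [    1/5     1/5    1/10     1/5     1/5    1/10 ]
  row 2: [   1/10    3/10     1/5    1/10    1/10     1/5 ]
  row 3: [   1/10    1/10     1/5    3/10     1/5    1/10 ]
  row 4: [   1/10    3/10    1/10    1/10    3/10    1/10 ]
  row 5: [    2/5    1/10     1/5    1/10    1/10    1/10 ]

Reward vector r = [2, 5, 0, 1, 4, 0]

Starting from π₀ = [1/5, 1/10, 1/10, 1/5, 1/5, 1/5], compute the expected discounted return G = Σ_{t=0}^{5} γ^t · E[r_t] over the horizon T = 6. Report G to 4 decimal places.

G = 7.9591

t=0: π = [0.2000, 0.1000, 0.1000, 0.2000, 0.2000, 0.2000], E[r] = 1.9000, γ^t·E[r] = 1.900000, running G = 1.900000
t=1: π = [0.1700, 0.1700, 0.1700, 0.1700, 0.2100, 0.1100], E[r] = 2.2000, γ^t·E[r] = 1.760000, running G = 3.660000
t=2: π = [0.1500, 0.1930, 0.1620, 0.1680, 0.2100, 0.1170], E[r] = 2.2730, γ^t·E[r] = 1.454720, running G = 5.114720
t=3: π = [0.1544, 0.1937, 0.1597, 0.1679, 0.2081, 0.1162], E[r] = 2.2776, γ^t·E[r] = 1.166131, running G = 6.280851
t=4: π = [0.1542, 0.1929, 0.1598, 0.1684, 0.2087, 0.1160], E[r] = 2.2761, γ^t·E[r] = 0.932307, running G = 7.213158
t=5: π = [0.1541, 0.1930, 0.1598, 0.1684, 0.2087, 0.1160], E[r] = 2.2763, γ^t·E[r] = 0.745913, running G = 7.959072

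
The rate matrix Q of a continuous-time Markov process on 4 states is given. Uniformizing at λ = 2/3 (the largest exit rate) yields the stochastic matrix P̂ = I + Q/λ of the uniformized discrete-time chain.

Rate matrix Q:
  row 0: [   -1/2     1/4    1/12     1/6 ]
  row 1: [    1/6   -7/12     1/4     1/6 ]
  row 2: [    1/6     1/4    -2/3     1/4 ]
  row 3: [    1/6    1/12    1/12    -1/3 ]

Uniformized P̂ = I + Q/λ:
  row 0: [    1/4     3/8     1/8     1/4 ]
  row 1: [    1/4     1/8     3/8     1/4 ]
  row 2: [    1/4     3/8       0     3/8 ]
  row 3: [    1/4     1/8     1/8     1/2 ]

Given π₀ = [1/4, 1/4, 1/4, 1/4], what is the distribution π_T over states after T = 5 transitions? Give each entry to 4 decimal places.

t=0: π = [0.2500, 0.2500, 0.2500, 0.2500]
t=1: π = [0.2500, 0.2500, 0.1563, 0.3438]
t=2: π = [0.2500, 0.2266, 0.1680, 0.3555]
t=3: π = [0.2500, 0.2295, 0.1606, 0.3599]
t=4: π = [0.2500, 0.2277, 0.1623, 0.3600]
t=5: π = [0.2500, 0.2281, 0.1616, 0.3603]

π = [0.2500, 0.2281, 0.1616, 0.3603]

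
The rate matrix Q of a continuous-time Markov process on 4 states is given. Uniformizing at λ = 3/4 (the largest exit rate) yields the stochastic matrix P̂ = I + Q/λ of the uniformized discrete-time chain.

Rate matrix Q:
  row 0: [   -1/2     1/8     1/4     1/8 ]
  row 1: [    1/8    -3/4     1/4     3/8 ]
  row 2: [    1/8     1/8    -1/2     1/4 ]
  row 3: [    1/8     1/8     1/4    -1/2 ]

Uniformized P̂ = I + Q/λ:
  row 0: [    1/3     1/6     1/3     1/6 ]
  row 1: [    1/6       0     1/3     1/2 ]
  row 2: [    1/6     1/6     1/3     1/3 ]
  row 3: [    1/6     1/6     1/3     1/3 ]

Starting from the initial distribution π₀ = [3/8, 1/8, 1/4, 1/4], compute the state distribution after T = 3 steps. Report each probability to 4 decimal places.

π = [0.2008, 0.1429, 0.3333, 0.3229]

t=0: π = [0.3750, 0.1250, 0.2500, 0.2500]
t=1: π = [0.2292, 0.1458, 0.3333, 0.2917]
t=2: π = [0.2049, 0.1424, 0.3333, 0.3194]
t=3: π = [0.2008, 0.1429, 0.3333, 0.3229]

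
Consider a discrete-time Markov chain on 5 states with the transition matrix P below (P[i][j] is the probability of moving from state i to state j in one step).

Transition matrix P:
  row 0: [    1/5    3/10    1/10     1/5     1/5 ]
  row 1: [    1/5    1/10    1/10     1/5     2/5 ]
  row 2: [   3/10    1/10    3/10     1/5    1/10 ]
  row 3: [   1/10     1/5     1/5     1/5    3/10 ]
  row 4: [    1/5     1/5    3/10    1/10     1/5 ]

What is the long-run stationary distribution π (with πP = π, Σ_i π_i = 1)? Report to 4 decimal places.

π = [0.2029, 0.1816, 0.2054, 0.1767, 0.2334]

Balance equations π_j = Σ_i π_i·P[i][j]:
  π_0 = 1/5·π_0 + 1/5·π_1 + 3/10·π_2 + 1/10·π_3 + 1/5·π_4
  π_1 = 3/10·π_0 + 1/10·π_1 + 1/10·π_2 + 1/5·π_3 + 1/5·π_4
  π_2 = 1/10·π_0 + 1/10·π_1 + 3/10·π_2 + 1/5·π_3 + 3/10·π_4
  π_3 = 1/5·π_0 + 1/5·π_1 + 1/5·π_2 + 1/5·π_3 + 1/10·π_4
  normalize: π_0 + π_1 + π_2 + π_3 + π_4 = 1
Solving the linear system gives exactly π = [1029/5072, 921/5072, 521/2536, 56/317, 74/317].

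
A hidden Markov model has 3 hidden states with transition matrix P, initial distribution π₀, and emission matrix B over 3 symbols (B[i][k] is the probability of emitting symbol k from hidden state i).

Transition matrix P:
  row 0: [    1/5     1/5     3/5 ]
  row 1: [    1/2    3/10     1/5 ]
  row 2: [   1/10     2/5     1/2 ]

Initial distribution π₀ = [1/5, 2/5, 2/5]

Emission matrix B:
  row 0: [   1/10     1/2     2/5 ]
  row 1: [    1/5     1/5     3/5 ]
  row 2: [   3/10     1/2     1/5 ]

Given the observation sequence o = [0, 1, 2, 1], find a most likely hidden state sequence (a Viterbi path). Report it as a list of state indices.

t=0: δ = [2.000e-02, 8.000e-02, 1.200e-01]  (obs o_0=0)
t=1: δ = [2.000e-02, 9.600e-03, 3.000e-02]  ψ = [1, 2, 2]  (obs o_1=1)
t=2: δ = [1.920e-03, 7.200e-03, 3.000e-03]  ψ = [1, 2, 2]  (obs o_2=2)
t=3: δ = [1.800e-03, 4.320e-04, 7.500e-04]  ψ = [1, 1, 2]  (obs o_3=1)
backtrack: best end state = 0; path = [2, 2, 1, 0]

path = [2, 2, 1, 0]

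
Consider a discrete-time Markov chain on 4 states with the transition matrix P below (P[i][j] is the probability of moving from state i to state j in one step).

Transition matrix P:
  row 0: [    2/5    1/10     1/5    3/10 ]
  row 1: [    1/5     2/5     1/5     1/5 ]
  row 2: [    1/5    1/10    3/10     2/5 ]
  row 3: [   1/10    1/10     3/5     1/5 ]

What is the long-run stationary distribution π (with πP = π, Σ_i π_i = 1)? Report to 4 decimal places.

Balance equations π_j = Σ_i π_i·P[i][j]:
  π_0 = 2/5·π_0 + 1/5·π_1 + 1/5·π_2 + 1/10·π_3
  π_1 = 1/10·π_0 + 2/5·π_1 + 1/10·π_2 + 1/10·π_3
  π_2 = 1/5·π_0 + 1/5·π_1 + 3/10·π_2 + 3/5·π_3
  normalize: π_0 + π_1 + π_2 + π_3 = 1
Solving the linear system gives exactly π = [142/665, 1/7, 234/665, 194/665].

π = [0.2135, 0.1429, 0.3519, 0.2917]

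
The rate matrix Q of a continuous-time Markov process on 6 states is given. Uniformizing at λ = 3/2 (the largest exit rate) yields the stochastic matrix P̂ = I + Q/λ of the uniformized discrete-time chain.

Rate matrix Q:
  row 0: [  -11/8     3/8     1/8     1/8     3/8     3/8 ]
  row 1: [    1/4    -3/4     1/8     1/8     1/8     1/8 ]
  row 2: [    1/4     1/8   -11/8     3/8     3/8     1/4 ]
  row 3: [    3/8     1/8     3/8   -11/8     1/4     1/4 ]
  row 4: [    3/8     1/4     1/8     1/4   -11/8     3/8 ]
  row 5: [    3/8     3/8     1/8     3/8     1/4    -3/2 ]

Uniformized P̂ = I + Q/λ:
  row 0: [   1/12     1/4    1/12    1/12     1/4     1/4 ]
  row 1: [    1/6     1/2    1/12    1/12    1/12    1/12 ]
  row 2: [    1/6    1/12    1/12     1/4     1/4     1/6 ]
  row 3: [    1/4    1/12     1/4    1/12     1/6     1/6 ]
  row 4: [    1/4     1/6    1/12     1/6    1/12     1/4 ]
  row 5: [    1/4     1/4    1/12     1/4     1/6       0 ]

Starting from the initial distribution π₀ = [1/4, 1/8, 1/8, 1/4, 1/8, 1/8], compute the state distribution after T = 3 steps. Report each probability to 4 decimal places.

t=0: π = [0.2500, 0.1250, 0.1250, 0.2500, 0.1250, 0.1250]
t=1: π = [0.1875, 0.2083, 0.1250, 0.1354, 0.1771, 0.1667]
t=2: π = [0.1910, 0.2439, 0.1059, 0.1467, 0.1606, 0.1519]
t=3: π = [0.1890, 0.2555, 0.1078, 0.1397, 0.1577, 0.1503]

π = [0.1890, 0.2555, 0.1078, 0.1397, 0.1577, 0.1503]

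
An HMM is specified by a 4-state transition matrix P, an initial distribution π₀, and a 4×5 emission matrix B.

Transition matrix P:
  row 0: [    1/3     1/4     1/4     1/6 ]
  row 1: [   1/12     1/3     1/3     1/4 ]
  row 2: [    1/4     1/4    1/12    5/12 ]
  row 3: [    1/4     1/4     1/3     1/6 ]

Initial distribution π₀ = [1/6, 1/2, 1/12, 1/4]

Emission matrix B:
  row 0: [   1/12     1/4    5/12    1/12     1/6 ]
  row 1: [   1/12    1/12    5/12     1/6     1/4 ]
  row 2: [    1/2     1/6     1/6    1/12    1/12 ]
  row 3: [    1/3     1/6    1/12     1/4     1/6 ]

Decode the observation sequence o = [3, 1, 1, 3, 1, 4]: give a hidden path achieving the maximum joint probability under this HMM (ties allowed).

path = [1, 3, 2, 3, 0, 1]

t=0: δ = [1.389e-02, 8.333e-02, 6.944e-03, 6.250e-02]  (obs o_0=3)
t=1: δ = [3.906e-03, 2.315e-03, 4.630e-03, 3.472e-03]  ψ = [3, 1, 1, 1]  (obs o_1=1)
t=2: δ = [3.255e-04, 9.645e-05, 1.929e-04, 3.215e-04]  ψ = [0, 2, 3, 2]  (obs o_2=1)
t=3: δ = [9.042e-06, 1.356e-05, 8.931e-06, 2.009e-05]  ψ = [0, 0, 3, 2]  (obs o_3=3)
t=4: δ = [1.256e-06, 4.186e-07, 1.116e-06, 6.202e-07]  ψ = [3, 3, 3, 2]  (obs o_4=1)
t=5: δ = [6.977e-08, 7.849e-08, 2.616e-08, 7.752e-08]  ψ = [0, 0, 0, 2]  (obs o_5=4)
backtrack: best end state = 1; path = [1, 3, 2, 3, 0, 1]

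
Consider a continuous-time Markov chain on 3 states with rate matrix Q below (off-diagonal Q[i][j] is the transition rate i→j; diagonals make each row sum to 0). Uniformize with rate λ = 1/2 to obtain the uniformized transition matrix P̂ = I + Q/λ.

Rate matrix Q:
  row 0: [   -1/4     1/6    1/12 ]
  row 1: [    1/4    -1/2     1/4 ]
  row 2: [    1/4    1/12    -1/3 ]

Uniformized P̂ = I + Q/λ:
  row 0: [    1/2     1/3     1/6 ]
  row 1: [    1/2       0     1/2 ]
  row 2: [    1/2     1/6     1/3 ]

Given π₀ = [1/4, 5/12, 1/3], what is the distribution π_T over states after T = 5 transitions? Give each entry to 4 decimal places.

π = [0.5000, 0.2142, 0.2858]

t=0: π = [0.2500, 0.4167, 0.3333]
t=1: π = [0.5000, 0.1389, 0.3611]
t=2: π = [0.5000, 0.2269, 0.2731]
t=3: π = [0.5000, 0.2122, 0.2878]
t=4: π = [0.5000, 0.2146, 0.2854]
t=5: π = [0.5000, 0.2142, 0.2858]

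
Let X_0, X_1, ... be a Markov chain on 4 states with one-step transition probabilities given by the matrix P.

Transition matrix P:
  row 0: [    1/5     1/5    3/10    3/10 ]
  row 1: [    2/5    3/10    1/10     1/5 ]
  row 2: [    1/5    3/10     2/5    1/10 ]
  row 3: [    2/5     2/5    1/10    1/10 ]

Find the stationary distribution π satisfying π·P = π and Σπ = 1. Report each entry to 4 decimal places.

Balance equations π_j = Σ_i π_i·P[i][j]:
  π_0 = 1/5·π_0 + 2/5·π_1 + 1/5·π_2 + 2/5·π_3
  π_1 = 1/5·π_0 + 3/10·π_1 + 3/10·π_2 + 2/5·π_3
  π_2 = 3/10·π_0 + 1/10·π_1 + 2/5·π_2 + 1/10·π_3
  normalize: π_0 + π_1 + π_2 + π_3 = 1
Solving the linear system gives exactly π = [13/44, 35/121, 5/22, 91/484].

π = [0.2955, 0.2893, 0.2273, 0.1880]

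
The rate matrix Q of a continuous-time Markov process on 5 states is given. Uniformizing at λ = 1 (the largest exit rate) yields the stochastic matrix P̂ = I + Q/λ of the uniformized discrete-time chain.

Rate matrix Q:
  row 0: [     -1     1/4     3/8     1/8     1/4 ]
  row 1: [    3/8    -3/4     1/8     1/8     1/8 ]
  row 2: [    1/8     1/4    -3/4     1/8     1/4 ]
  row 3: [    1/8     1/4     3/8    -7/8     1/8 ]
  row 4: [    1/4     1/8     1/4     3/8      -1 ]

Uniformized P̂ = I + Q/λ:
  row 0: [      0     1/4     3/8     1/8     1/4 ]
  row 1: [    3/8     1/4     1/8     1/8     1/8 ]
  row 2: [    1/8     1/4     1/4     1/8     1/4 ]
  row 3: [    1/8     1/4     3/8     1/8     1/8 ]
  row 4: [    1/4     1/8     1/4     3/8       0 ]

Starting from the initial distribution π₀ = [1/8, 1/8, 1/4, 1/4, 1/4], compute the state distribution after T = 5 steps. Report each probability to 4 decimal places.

π = [0.1801, 0.2299, 0.2643, 0.1651, 0.1605]

t=0: π = [0.1250, 0.1250, 0.2500, 0.2500, 0.2500]
t=1: π = [0.1719, 0.2188, 0.2813, 0.1875, 0.1406]
t=2: π = [0.1758, 0.2324, 0.2676, 0.1602, 0.1641]
t=3: π = [0.1816, 0.2295, 0.2629, 0.1660, 0.1599]
t=4: π = [0.1797, 0.2300, 0.2648, 0.1650, 0.1606]
t=5: π = [0.1801, 0.2299, 0.2643, 0.1651, 0.1605]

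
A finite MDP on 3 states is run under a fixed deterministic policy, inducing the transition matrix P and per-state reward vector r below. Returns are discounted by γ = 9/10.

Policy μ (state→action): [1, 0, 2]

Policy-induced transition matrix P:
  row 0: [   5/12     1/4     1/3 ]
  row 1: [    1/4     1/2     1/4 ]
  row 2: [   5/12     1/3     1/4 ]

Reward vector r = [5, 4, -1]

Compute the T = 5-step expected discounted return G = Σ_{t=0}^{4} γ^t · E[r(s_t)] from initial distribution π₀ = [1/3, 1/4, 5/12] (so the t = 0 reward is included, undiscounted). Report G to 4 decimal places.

G = 11.4252

t=0: π = [0.3333, 0.2500, 0.4167], E[r] = 2.2500, γ^t·E[r] = 2.250000, running G = 2.250000
t=1: π = [0.3750, 0.3472, 0.2778], E[r] = 2.9861, γ^t·E[r] = 2.687500, running G = 4.937500
t=2: π = [0.3588, 0.3600, 0.2813], E[r] = 2.9525, γ^t·E[r] = 2.391563, running G = 7.329063
t=3: π = [0.3567, 0.3634, 0.2799], E[r] = 2.9572, γ^t·E[r] = 2.155781, running G = 9.484844
t=4: π = [0.3561, 0.3642, 0.2797], E[r] = 2.9575, γ^t·E[r] = 1.940404, running G = 11.425247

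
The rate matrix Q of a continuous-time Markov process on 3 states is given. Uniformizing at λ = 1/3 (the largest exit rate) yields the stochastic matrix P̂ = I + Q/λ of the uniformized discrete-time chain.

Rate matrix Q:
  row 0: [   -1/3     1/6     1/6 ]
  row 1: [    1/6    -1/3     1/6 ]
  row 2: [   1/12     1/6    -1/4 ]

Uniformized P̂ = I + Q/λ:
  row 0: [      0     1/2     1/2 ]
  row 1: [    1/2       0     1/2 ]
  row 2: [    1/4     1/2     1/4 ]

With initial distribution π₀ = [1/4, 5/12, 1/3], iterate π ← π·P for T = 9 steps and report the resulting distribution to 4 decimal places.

t=0: π = [0.2500, 0.4167, 0.3333]
t=1: π = [0.2917, 0.2917, 0.4167]
t=2: π = [0.2500, 0.3542, 0.3958]
t=3: π = [0.2760, 0.3229, 0.4010]
t=4: π = [0.2617, 0.3385, 0.3997]
t=5: π = [0.2692, 0.3307, 0.4001]
t=6: π = [0.2654, 0.3346, 0.4000]
t=7: π = [0.2673, 0.3327, 0.4000]
t=8: π = [0.2663, 0.3337, 0.4000]
t=9: π = [0.2668, 0.3332, 0.4000]

π = [0.2668, 0.3332, 0.4000]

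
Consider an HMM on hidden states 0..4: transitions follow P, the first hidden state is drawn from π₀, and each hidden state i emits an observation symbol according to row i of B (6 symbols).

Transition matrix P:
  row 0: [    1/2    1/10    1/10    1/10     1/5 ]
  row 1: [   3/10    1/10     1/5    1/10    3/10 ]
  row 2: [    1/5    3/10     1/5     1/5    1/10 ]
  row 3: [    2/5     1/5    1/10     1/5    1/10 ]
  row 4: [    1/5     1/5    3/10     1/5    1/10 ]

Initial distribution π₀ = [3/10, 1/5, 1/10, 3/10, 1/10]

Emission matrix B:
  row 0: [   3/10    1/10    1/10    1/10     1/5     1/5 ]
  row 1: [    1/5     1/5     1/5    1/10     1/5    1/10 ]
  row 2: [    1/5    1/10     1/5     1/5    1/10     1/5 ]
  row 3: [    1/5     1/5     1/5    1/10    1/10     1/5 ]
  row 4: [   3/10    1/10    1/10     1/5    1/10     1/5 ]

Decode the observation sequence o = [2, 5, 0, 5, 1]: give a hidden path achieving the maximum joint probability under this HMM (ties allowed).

t=0: δ = [3.000e-02, 4.000e-02, 2.000e-02, 6.000e-02, 1.000e-02]  (obs o_0=2)
t=1: δ = [4.800e-03, 1.200e-03, 1.600e-03, 2.400e-03, 2.400e-03]  ψ = [3, 3, 1, 3, 1]  (obs o_1=5)
t=2: δ = [7.200e-04, 9.600e-05, 1.440e-04, 9.600e-05, 2.880e-04]  ψ = [0, 0, 4, 0, 0]  (obs o_2=0)
t=3: δ = [7.200e-05, 7.200e-06, 1.728e-05, 1.440e-05, 2.880e-05]  ψ = [0, 0, 4, 0, 0]  (obs o_3=5)
t=4: δ = [3.600e-06, 1.440e-06, 8.640e-07, 1.440e-06, 1.440e-06]  ψ = [0, 0, 4, 0, 0]  (obs o_4=1)
backtrack: best end state = 0; path = [3, 0, 0, 0, 0]

path = [3, 0, 0, 0, 0]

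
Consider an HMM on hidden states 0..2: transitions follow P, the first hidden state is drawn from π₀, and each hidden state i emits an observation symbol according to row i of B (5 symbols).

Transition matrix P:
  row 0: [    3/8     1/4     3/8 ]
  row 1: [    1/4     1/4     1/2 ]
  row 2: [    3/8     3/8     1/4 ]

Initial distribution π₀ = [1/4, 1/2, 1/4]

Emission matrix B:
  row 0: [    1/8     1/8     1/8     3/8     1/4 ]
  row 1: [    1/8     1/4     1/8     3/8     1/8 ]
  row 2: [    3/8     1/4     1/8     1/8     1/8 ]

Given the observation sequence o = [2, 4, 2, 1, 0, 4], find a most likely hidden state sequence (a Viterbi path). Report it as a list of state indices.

path = [1, 0, 2, 1, 2, 0]

t=0: δ = [3.125e-02, 6.250e-02, 3.125e-02]  (obs o_0=2)
t=1: δ = [3.906e-03, 1.953e-03, 3.906e-03]  ψ = [1, 1, 1]  (obs o_1=4)
t=2: δ = [1.831e-04, 1.831e-04, 1.831e-04]  ψ = [0, 2, 0]  (obs o_2=2)
t=3: δ = [8.583e-06, 1.717e-05, 2.289e-05]  ψ = [0, 2, 1]  (obs o_3=1)
t=4: δ = [1.073e-06, 1.073e-06, 3.219e-06]  ψ = [2, 2, 1]  (obs o_4=0)
t=5: δ = [3.017e-07, 1.509e-07, 1.006e-07]  ψ = [2, 2, 2]  (obs o_5=4)
backtrack: best end state = 0; path = [1, 0, 2, 1, 2, 0]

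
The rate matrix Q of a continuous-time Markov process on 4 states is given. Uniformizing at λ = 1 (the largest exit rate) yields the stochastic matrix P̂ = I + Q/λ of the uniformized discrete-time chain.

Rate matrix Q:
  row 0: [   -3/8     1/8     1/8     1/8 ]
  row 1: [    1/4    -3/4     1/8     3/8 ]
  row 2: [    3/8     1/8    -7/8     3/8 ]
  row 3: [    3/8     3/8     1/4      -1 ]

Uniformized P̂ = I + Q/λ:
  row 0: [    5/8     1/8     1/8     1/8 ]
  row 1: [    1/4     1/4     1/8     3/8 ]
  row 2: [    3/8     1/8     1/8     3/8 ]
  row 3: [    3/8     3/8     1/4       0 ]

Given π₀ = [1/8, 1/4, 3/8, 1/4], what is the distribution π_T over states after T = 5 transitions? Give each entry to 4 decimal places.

π = [0.4664, 0.1967, 0.1484, 0.1885]

t=0: π = [0.1250, 0.2500, 0.3750, 0.2500]
t=1: π = [0.3750, 0.2188, 0.1563, 0.2500]
t=2: π = [0.4414, 0.2148, 0.1563, 0.1875]
t=3: π = [0.4585, 0.1987, 0.1484, 0.1943]
t=4: π = [0.4648, 0.1984, 0.1493, 0.1875]
t=5: π = [0.4664, 0.1967, 0.1484, 0.1885]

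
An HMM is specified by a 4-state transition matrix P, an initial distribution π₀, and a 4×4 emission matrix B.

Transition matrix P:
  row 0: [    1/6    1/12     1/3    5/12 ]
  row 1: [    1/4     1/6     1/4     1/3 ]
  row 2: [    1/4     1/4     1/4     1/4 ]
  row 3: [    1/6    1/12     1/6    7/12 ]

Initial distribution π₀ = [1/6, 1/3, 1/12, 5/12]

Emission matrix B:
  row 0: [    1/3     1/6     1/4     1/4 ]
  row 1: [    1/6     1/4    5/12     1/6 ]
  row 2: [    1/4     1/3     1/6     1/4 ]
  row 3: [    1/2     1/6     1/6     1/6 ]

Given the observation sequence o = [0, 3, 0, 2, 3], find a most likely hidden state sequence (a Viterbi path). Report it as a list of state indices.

t=0: δ = [5.556e-02, 5.556e-02, 2.083e-02, 2.083e-01]  (obs o_0=0)
t=1: δ = [8.681e-03, 2.894e-03, 8.681e-03, 2.025e-02]  ψ = [3, 3, 3, 3]  (obs o_1=3)
t=2: δ = [1.125e-03, 3.617e-04, 8.439e-04, 5.908e-03]  ψ = [3, 2, 3, 3]  (obs o_2=0)
t=3: δ = [2.462e-04, 2.051e-04, 1.641e-04, 5.744e-04]  ψ = [3, 3, 3, 3]  (obs o_3=2)
t=4: δ = [2.393e-05, 7.977e-06, 2.393e-05, 5.584e-05]  ψ = [3, 3, 3, 3]  (obs o_4=3)
backtrack: best end state = 3; path = [3, 3, 3, 3, 3]

path = [3, 3, 3, 3, 3]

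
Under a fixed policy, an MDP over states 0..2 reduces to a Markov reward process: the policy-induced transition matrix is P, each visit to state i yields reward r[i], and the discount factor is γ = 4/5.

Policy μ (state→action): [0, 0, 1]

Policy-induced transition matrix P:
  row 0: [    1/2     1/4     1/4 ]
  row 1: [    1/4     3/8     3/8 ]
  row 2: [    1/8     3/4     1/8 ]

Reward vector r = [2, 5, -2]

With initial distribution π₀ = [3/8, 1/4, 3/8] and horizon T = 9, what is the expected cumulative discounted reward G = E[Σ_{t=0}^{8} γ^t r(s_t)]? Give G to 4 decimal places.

t=0: π = [0.3750, 0.2500, 0.3750], E[r] = 1.2500, γ^t·E[r] = 1.250000, running G = 1.250000
t=1: π = [0.2969, 0.4688, 0.2344], E[r] = 2.4688, γ^t·E[r] = 1.975000, running G = 3.225000
t=2: π = [0.2949, 0.4258, 0.2793], E[r] = 2.1602, γ^t·E[r] = 1.382500, running G = 4.607500
t=3: π = [0.2888, 0.4429, 0.2683], E[r] = 2.2554, γ^t·E[r] = 1.154750, running G = 5.762250
t=4: π = [0.2887, 0.4395, 0.2718], E[r] = 2.2313, γ^t·E[r] = 0.913925, running G = 6.676175
t=5: π = [0.2882, 0.4408, 0.2710], E[r] = 2.2387, γ^t·E[r] = 0.733578, running G = 7.409753
t=6: π = [0.2882, 0.4406, 0.2712], E[r] = 2.2368, γ^t·E[r] = 0.586368, running G = 7.996121
t=7: π = [0.2881, 0.4407, 0.2712], E[r] = 2.2374, γ^t·E[r] = 0.469216, running G = 8.465337
t=8: π = [0.2881, 0.4407, 0.2712], E[r] = 2.2373, γ^t·E[r] = 0.375348, running G = 8.840686

G = 8.8407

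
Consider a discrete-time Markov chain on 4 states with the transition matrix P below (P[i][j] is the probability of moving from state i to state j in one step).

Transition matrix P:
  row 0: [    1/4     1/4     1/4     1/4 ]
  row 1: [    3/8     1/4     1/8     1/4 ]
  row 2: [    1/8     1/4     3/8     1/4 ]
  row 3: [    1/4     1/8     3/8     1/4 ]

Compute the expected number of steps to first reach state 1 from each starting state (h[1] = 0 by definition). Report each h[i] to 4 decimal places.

First-step conditioning: h[1] = 0; for i ≠ 1, h[i] = 1 + Σ_k P[i][k]·h[k].
  h[0] = 1 + 1/4·h[0] + 1/4·h[2] + 1/4·h[3]
  h[2] = 1 + 1/8·h[0] + 3/8·h[2] + 1/4·h[3]
  h[3] = 1 + 1/4·h[0] + 3/8·h[2] + 1/4·h[3]
Solving the 3×3 linear system over states ≠ 1 gives exactly h = [32/7, 0, 32/7, 36/7] (h[1] = 0 is the target).

h = [4.5714, 0.0000, 4.5714, 5.1429]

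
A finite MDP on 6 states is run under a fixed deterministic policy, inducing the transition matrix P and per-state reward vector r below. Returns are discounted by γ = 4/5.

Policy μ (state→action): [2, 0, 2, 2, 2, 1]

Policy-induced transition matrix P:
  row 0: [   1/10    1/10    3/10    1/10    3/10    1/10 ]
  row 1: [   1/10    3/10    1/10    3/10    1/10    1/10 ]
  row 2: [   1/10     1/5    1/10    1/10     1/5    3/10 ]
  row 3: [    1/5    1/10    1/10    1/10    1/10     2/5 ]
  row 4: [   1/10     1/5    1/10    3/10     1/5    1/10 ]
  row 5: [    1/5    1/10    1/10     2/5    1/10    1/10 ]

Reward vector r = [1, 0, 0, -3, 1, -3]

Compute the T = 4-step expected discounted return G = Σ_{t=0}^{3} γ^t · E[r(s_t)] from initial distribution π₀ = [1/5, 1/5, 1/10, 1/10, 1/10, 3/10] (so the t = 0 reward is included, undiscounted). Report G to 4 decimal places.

t=0: π = [0.2000, 0.2000, 0.1000, 0.1000, 0.1000, 0.3000], E[r] = -0.9000, γ^t·E[r] = -0.900000, running G = -0.900000
t=1: π = [0.1400, 0.1600, 0.1400, 0.2500, 0.1600, 0.1500], E[r] = -0.9000, γ^t·E[r] = -0.720000, running G = -1.620000
t=2: π = [0.1400, 0.1620, 0.1280, 0.2090, 0.1580, 0.2030], E[r] = -0.9380, γ^t·E[r] = -0.600320, running G = -2.220320
t=3: π = [0.1412, 0.1610, 0.1280, 0.2249, 0.1566, 0.1883], E[r] = -0.9418, γ^t·E[r] = -0.482202, running G = -2.702522

G = -2.7025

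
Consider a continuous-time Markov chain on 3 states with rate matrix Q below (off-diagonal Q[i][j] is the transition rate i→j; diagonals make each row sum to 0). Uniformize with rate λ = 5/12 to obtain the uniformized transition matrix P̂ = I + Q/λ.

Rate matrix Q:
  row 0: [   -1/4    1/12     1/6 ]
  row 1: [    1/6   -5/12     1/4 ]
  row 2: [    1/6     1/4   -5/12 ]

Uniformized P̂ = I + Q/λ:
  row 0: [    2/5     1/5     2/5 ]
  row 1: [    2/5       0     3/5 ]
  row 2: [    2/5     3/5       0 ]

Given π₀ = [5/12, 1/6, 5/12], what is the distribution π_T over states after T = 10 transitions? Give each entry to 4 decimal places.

t=0: π = [0.4167, 0.1667, 0.4167]
t=1: π = [0.4000, 0.3333, 0.2667]
t=2: π = [0.4000, 0.2400, 0.3600]
t=3: π = [0.4000, 0.2960, 0.3040]
t=4: π = [0.4000, 0.2624, 0.3376]
t=5: π = [0.4000, 0.2826, 0.3174]
t=6: π = [0.4000, 0.2705, 0.3295]
t=7: π = [0.4000, 0.2777, 0.3223]
t=8: π = [0.4000, 0.2734, 0.3266]
t=9: π = [0.4000, 0.2760, 0.3240]
t=10: π = [0.4000, 0.2744, 0.3256]

π = [0.4000, 0.2744, 0.3256]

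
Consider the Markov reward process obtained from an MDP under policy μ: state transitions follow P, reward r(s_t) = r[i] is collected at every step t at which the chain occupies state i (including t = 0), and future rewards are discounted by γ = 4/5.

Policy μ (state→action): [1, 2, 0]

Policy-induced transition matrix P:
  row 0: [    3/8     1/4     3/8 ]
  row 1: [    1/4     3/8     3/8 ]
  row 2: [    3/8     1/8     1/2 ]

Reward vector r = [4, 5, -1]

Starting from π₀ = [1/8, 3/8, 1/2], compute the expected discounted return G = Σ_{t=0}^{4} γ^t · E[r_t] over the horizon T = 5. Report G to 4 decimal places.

t=0: π = [0.1250, 0.3750, 0.5000], E[r] = 1.8750, γ^t·E[r] = 1.875000, running G = 1.875000
t=1: π = [0.3281, 0.2344, 0.4375], E[r] = 2.0469, γ^t·E[r] = 1.637500, running G = 3.512500
t=2: π = [0.3457, 0.2246, 0.4297], E[r] = 2.0762, γ^t·E[r] = 1.328750, running G = 4.841250
t=3: π = [0.3469, 0.2244, 0.4287], E[r] = 2.0808, γ^t·E[r] = 1.065375, running G = 5.906625
t=4: π = [0.3470, 0.2245, 0.4286], E[r] = 2.0815, γ^t·E[r] = 0.852588, running G = 6.759213

G = 6.7592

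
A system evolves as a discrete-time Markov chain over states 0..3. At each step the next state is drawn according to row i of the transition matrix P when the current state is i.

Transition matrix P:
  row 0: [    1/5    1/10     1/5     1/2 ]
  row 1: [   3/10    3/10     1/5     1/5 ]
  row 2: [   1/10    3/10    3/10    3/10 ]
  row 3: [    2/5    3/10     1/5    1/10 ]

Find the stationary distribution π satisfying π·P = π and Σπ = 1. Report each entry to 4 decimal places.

Balance equations π_j = Σ_i π_i·P[i][j]:
  π_0 = 1/5·π_0 + 3/10·π_1 + 1/10·π_2 + 2/5·π_3
  π_1 = 1/10·π_0 + 3/10·π_1 + 3/10·π_2 + 3/10·π_3
  π_2 = 1/5·π_0 + 1/5·π_1 + 3/10·π_2 + 1/5·π_3
  normalize: π_0 + π_1 + π_2 + π_3 = 1
Solving the linear system gives exactly π = [91/354, 44/177, 2/9, 289/1062].

π = [0.2571, 0.2486, 0.2222, 0.2721]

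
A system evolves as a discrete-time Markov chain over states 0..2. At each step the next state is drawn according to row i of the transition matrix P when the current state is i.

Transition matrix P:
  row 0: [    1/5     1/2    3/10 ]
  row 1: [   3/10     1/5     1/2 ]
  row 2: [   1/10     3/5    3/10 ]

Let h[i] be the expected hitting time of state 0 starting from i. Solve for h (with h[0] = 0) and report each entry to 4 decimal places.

First-step conditioning: h[0] = 0; for i ≠ 0, h[i] = 1 + Σ_k P[i][k]·h[k].
  h[1] = 1 + 1/5·h[1] + 1/2·h[2]
  h[2] = 1 + 3/5·h[1] + 3/10·h[2]
Solving the 2×2 linear system over states ≠ 0 gives exactly h = [0, 60/13, 70/13] (h[0] = 0 is the target).

h = [0.0000, 4.6154, 5.3846]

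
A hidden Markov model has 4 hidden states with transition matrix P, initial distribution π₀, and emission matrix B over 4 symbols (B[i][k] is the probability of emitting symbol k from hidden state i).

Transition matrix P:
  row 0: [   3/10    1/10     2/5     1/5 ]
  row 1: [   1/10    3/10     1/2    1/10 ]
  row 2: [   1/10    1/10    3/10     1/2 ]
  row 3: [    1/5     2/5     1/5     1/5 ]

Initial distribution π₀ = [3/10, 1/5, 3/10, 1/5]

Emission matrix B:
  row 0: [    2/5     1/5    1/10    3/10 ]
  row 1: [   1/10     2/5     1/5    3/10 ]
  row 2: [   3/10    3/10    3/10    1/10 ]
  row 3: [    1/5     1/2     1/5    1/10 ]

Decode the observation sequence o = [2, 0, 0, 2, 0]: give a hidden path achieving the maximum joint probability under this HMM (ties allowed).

path = [2, 2, 3, 1, 2]

t=0: δ = [3.000e-02, 4.000e-02, 9.000e-02, 4.000e-02]  (obs o_0=2)
t=1: δ = [3.600e-03, 1.600e-03, 8.100e-03, 9.000e-03]  ψ = [0, 3, 2, 2]  (obs o_1=0)
t=2: δ = [7.200e-04, 3.600e-04, 7.290e-04, 8.100e-04]  ψ = [3, 3, 2, 2]  (obs o_2=0)
t=3: δ = [2.160e-05, 6.480e-05, 8.640e-05, 7.290e-05]  ψ = [0, 3, 0, 2]  (obs o_3=2)
t=4: δ = [5.832e-06, 2.916e-06, 9.720e-06, 8.640e-06]  ψ = [3, 3, 1, 2]  (obs o_4=0)
backtrack: best end state = 2; path = [2, 2, 3, 1, 2]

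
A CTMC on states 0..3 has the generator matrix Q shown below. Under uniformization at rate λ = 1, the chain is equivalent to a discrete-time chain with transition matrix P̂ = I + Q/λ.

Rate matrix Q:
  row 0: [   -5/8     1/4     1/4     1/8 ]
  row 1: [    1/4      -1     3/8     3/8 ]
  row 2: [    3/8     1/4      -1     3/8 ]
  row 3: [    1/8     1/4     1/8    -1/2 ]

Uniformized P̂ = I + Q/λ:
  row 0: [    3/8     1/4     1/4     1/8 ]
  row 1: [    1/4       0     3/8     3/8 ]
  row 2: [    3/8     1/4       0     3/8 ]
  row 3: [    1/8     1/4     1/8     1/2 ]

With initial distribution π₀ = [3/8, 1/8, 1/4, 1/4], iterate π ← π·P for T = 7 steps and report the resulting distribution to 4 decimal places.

t=0: π = [0.3750, 0.1250, 0.2500, 0.2500]
t=1: π = [0.2969, 0.2188, 0.1719, 0.3125]
t=2: π = [0.2695, 0.1953, 0.1953, 0.3398]
t=3: π = [0.2656, 0.2012, 0.1831, 0.3501]
t=4: π = [0.2623, 0.1997, 0.1856, 0.3524]
t=5: π = [0.2619, 0.2001, 0.1845, 0.3535]
t=6: π = [0.2616, 0.2000, 0.1847, 0.3537]
t=7: π = [0.2616, 0.2000, 0.1846, 0.3538]

π = [0.2616, 0.2000, 0.1846, 0.3538]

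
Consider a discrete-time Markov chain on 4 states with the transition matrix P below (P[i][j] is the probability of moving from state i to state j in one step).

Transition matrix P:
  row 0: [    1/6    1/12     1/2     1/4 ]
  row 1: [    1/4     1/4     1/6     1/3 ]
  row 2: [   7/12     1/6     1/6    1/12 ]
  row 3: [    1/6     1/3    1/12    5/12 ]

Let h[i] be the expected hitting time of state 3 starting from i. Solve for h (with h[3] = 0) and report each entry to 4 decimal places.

h = [4.8955, 4.1791, 5.4627, 0.0000]

First-step conditioning: h[3] = 0; for i ≠ 3, h[i] = 1 + Σ_k P[i][k]·h[k].
  h[0] = 1 + 1/6·h[0] + 1/12·h[1] + 1/2·h[2]
  h[1] = 1 + 1/4·h[0] + 1/4·h[1] + 1/6·h[2]
  h[2] = 1 + 7/12·h[0] + 1/6·h[1] + 1/6·h[2]
Solving the 3×3 linear system over states ≠ 3 gives exactly h = [328/67, 280/67, 366/67, 0] (h[3] = 0 is the target).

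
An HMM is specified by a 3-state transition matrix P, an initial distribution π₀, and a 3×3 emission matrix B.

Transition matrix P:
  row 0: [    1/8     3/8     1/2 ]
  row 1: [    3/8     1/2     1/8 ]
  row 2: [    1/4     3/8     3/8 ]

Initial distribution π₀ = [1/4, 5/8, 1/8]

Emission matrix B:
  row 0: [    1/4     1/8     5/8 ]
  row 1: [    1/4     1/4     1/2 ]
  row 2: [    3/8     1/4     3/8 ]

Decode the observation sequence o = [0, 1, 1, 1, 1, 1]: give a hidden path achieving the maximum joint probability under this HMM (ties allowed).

path = [1, 1, 1, 1, 1, 1]

t=0: δ = [6.250e-02, 1.562e-01, 4.688e-02]  (obs o_0=0)
t=1: δ = [7.324e-03, 1.953e-02, 7.812e-03]  ψ = [1, 1, 0]  (obs o_1=1)
t=2: δ = [9.155e-04, 2.441e-03, 9.155e-04]  ψ = [1, 1, 0]  (obs o_2=1)
t=3: δ = [1.144e-04, 3.052e-04, 1.144e-04]  ψ = [1, 1, 0]  (obs o_3=1)
t=4: δ = [1.431e-05, 3.815e-05, 1.431e-05]  ψ = [1, 1, 0]  (obs o_4=1)
t=5: δ = [1.788e-06, 4.768e-06, 1.788e-06]  ψ = [1, 1, 0]  (obs o_5=1)
backtrack: best end state = 1; path = [1, 1, 1, 1, 1, 1]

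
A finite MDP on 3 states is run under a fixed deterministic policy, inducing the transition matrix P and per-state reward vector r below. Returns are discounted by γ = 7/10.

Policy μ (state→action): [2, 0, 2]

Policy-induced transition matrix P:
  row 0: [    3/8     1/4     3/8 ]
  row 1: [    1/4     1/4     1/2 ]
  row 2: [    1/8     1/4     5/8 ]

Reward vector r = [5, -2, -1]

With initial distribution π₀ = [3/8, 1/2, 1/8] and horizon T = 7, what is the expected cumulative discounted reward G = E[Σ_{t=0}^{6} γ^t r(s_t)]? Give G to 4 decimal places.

G = 1.1212

t=0: π = [0.3750, 0.5000, 0.1250], E[r] = 0.7500, γ^t·E[r] = 0.750000, running G = 0.750000
t=1: π = [0.2813, 0.2500, 0.4688], E[r] = 0.4375, γ^t·E[r] = 0.306250, running G = 1.056250
t=2: π = [0.2266, 0.2500, 0.5234], E[r] = 0.1094, γ^t·E[r] = 0.053594, running G = 1.109844
t=3: π = [0.2129, 0.2500, 0.5371], E[r] = 0.0273, γ^t·E[r] = 0.009379, running G = 1.119223
t=4: π = [0.2095, 0.2500, 0.5405], E[r] = 0.0068, γ^t·E[r] = 0.001641, running G = 1.120864
t=5: π = [0.2086, 0.2500, 0.5414], E[r] = 0.0017, γ^t·E[r] = 0.000287, running G = 1.121151
t=6: π = [0.2084, 0.2500, 0.5416], E[r] = 0.0004, γ^t·E[r] = 0.000050, running G = 1.121201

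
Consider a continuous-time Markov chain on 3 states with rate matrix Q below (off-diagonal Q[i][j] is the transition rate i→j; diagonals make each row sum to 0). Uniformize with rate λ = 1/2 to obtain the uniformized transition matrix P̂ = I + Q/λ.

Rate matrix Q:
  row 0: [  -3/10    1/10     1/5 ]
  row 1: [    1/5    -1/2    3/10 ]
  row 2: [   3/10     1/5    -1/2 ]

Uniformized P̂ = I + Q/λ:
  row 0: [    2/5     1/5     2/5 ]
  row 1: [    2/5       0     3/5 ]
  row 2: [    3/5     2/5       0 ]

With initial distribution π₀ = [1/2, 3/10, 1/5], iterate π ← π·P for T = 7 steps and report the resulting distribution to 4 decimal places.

π = [0.4629, 0.2187, 0.3184]

t=0: π = [0.5000, 0.3000, 0.2000]
t=1: π = [0.4400, 0.1800, 0.3800]
t=2: π = [0.4760, 0.2400, 0.2840]
t=3: π = [0.4568, 0.2088, 0.3344]
t=4: π = [0.4669, 0.2251, 0.3080]
t=5: π = [0.4616, 0.2166, 0.3218]
t=6: π = [0.4644, 0.2210, 0.3146]
t=7: π = [0.4629, 0.2187, 0.3184]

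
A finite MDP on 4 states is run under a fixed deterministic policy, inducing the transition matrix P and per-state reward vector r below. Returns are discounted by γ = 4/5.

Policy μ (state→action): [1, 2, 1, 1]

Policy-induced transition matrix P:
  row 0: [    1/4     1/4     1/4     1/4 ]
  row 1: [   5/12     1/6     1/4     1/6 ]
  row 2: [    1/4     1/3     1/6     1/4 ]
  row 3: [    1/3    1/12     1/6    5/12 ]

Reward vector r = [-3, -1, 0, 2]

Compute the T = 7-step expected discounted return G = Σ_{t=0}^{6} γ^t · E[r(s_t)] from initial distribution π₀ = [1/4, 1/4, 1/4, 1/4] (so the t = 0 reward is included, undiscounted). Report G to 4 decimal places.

t=0: π = [0.2500, 0.2500, 0.2500, 0.2500], E[r] = -0.5000, γ^t·E[r] = -0.500000, running G = -0.500000
t=1: π = [0.3125, 0.2083, 0.2083, 0.2708], E[r] = -0.6042, γ^t·E[r] = -0.483333, running G = -0.983333
t=2: π = [0.3073, 0.2049, 0.2101, 0.2778], E[r] = -0.5712, γ^t·E[r] = -0.365556, running G = -1.348889
t=3: π = [0.3073, 0.2041, 0.2093, 0.2792], E[r] = -0.5676, γ^t·E[r] = -0.290593, running G = -1.639481
t=4: π = [0.3073, 0.2039, 0.2093, 0.2795], E[r] = -0.5667, γ^t·E[r] = -0.232128, running G = -1.871610
t=5: π = [0.3073, 0.2039, 0.2093, 0.2796], E[r] = -0.5665, γ^t·E[r] = -0.185630, running G = -2.057240
t=6: π = [0.3073, 0.2039, 0.2093, 0.2796], E[r] = -0.5665, γ^t·E[r] = -0.148494, running G = -2.205734

G = -2.2057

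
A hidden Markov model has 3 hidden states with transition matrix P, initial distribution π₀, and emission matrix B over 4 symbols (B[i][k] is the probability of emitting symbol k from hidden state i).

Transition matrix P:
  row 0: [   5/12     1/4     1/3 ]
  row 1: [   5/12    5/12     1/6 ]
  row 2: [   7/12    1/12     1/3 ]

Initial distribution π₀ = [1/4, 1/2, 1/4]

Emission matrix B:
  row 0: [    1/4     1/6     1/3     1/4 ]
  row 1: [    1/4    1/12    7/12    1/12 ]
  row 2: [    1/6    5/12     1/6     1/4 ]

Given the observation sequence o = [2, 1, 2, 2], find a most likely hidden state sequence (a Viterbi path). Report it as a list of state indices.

t=0: δ = [8.333e-02, 2.917e-01, 4.167e-02]  (obs o_0=2)
t=1: δ = [2.025e-02, 1.013e-02, 2.025e-02]  ψ = [1, 1, 1]  (obs o_1=1)
t=2: δ = [3.938e-03, 2.954e-03, 1.125e-03]  ψ = [2, 0, 0]  (obs o_2=2)
t=3: δ = [5.470e-04, 7.179e-04, 2.188e-04]  ψ = [0, 1, 0]  (obs o_3=2)
backtrack: best end state = 1; path = [1, 0, 1, 1]

path = [1, 0, 1, 1]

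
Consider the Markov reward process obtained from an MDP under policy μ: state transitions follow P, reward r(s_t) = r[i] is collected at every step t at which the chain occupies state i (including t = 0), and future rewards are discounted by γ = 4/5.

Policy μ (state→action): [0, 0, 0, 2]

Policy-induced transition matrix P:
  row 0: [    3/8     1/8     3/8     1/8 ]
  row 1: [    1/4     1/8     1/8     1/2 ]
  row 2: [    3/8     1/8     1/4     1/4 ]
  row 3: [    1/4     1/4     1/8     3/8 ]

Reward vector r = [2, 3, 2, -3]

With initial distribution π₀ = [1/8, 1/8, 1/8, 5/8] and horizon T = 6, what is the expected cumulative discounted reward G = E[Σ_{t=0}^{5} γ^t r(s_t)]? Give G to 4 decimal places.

t=0: π = [0.1250, 0.1250, 0.1250, 0.6250], E[r] = -1.0000, γ^t·E[r] = -1.000000, running G = -1.000000
t=1: π = [0.2813, 0.2031, 0.1719, 0.3438], E[r] = 0.4844, γ^t·E[r] = 0.387500, running G = -0.612500
t=2: π = [0.3066, 0.1680, 0.2168, 0.3086], E[r] = 0.6250, γ^t·E[r] = 0.400000, running G = -0.212500
t=3: π = [0.3154, 0.1636, 0.2288, 0.2922], E[r] = 0.7024, γ^t·E[r] = 0.359625, running G = 0.147125
t=4: π = [0.3180, 0.1615, 0.2325, 0.2880], E[r] = 0.7216, γ^t·E[r] = 0.295550, running G = 0.442675
t=5: π = [0.3188, 0.1610, 0.2336, 0.2866], E[r] = 0.7279, γ^t·E[r] = 0.238504, running G = 0.681179

G = 0.6812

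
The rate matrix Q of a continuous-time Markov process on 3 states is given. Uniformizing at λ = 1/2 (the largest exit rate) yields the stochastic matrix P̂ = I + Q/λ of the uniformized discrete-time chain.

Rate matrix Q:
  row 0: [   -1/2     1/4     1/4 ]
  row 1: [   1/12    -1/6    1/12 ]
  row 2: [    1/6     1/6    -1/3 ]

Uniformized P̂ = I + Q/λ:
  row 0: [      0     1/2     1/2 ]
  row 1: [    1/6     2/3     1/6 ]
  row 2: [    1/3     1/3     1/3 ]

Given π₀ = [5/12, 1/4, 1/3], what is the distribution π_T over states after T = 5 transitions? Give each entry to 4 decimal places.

t=0: π = [0.4167, 0.2500, 0.3333]
t=1: π = [0.1528, 0.4861, 0.3611]
t=2: π = [0.2014, 0.5208, 0.2778]
t=3: π = [0.1794, 0.5405, 0.2801]
t=4: π = [0.1834, 0.5434, 0.2731]
t=5: π = [0.1816, 0.5450, 0.2733]

π = [0.1816, 0.5450, 0.2733]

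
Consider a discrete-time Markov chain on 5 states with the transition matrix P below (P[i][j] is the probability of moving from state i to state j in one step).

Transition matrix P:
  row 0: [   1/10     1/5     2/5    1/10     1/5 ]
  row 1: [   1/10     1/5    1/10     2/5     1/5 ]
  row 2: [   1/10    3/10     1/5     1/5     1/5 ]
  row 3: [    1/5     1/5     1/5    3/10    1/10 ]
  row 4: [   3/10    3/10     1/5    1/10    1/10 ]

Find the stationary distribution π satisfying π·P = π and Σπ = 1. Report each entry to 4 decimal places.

Balance equations π_j = Σ_i π_i·P[i][j]:
  π_0 = 1/10·π_0 + 1/10·π_1 + 1/10·π_2 + 1/5·π_3 + 3/10·π_4
  π_1 = 1/5·π_0 + 1/5·π_1 + 3/10·π_2 + 1/5·π_3 + 3/10·π_4
  π_2 = 2/5·π_0 + 1/10·π_1 + 1/5·π_2 + 1/5·π_3 + 1/5·π_4
  π_3 = 1/10·π_0 + 2/5·π_1 + 1/5·π_2 + 3/10·π_3 + 1/10·π_4
  normalize: π_0 + π_1 + π_2 + π_3 + π_4 = 1
Solving the linear system gives exactly π = [1734/11117, 2632/11117, 2307/11117, 2665/11117, 1779/11117].

π = [0.1560, 0.2368, 0.2075, 0.2397, 0.1600]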